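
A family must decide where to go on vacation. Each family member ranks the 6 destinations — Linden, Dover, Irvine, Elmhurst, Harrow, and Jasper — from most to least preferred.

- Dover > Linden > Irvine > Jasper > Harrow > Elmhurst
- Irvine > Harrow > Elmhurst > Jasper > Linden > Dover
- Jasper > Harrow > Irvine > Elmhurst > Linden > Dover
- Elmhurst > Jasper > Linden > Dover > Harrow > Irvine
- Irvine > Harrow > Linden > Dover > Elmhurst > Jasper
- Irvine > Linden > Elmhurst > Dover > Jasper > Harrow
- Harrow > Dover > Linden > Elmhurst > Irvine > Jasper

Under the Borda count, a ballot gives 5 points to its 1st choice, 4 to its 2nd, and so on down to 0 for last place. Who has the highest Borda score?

Borda scores:
  Linden: 4 + 1 + 1 + 3 + 3 + 4 + 3 = 19
  Dover: 5 + 0 + 0 + 2 + 2 + 2 + 4 = 15
  Irvine: 3 + 5 + 3 + 0 + 5 + 5 + 1 = 22
  Elmhurst: 0 + 3 + 2 + 5 + 1 + 3 + 2 = 16
  Harrow: 1 + 4 + 4 + 1 + 4 + 0 + 5 = 19
  Jasper: 2 + 2 + 5 + 4 + 0 + 1 + 0 = 14
Irvine has the highest total.

Irvine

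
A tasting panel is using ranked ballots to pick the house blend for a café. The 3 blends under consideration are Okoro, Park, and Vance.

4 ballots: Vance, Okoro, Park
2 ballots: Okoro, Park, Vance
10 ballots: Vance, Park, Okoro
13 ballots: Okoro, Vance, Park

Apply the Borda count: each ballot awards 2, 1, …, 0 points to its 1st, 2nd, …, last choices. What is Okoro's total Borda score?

34

Borda scores:
  Okoro: 4·1 + 2·2 + 10·0 + 13·2 = 34
  Park: 4·0 + 2·1 + 10·1 + 13·0 = 12
  Vance: 4·2 + 2·0 + 10·2 + 13·1 = 41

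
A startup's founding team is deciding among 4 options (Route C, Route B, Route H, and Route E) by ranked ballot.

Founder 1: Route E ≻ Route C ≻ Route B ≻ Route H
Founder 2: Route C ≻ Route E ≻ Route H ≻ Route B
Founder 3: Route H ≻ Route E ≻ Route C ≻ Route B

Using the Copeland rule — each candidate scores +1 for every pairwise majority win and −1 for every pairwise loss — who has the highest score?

Route E

Pairwise results:
  Route C vs Route B: Route C wins 3–0.
  Route C vs Route H: Route C wins 2–1.
  Route C vs Route E: Route E wins 2–1.
  Route B vs Route H: Route H wins 2–1.
  Route B vs Route E: Route E wins 3–0.
  Route H vs Route E: Route E wins 2–1.
Copeland scores (wins − losses):
  Route C: 2 − 1 = 1
  Route B: 0 − 3 = -3
  Route H: 1 − 2 = -1
  Route E: 3 − 0 = 3
Route E has the best Copeland score.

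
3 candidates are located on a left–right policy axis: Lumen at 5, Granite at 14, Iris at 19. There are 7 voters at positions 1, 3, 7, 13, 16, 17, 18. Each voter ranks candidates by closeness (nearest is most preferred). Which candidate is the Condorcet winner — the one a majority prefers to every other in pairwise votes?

With single-peaked preferences on a line, the Condorcet winner is the candidate closest to the median voter.
The median voter (position 13) is closest to Granite at 14.
Check: Granite vs Iris — voters closer to Granite: 5 of 7.

Granite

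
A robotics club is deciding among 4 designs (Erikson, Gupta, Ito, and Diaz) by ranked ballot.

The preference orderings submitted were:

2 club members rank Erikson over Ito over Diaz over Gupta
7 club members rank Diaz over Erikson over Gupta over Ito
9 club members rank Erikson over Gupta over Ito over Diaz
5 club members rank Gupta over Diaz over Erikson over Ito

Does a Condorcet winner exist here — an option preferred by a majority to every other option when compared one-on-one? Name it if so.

Head-to-head results (23 voters total):
Erikson vs Gupta: Erikson wins 18–5.
Erikson vs Ito: Erikson wins 23–0.
Erikson vs Diaz: Diaz wins 12–11.
Gupta vs Ito: Gupta wins 21–2.
Gupta vs Diaz: Gupta wins 14–9.
Ito vs Diaz: Diaz wins 12–11.
No candidate beats all others: Erikson beats Gupta beats Diaz beats Erikson, a majority cycle.

There is no Condorcet winner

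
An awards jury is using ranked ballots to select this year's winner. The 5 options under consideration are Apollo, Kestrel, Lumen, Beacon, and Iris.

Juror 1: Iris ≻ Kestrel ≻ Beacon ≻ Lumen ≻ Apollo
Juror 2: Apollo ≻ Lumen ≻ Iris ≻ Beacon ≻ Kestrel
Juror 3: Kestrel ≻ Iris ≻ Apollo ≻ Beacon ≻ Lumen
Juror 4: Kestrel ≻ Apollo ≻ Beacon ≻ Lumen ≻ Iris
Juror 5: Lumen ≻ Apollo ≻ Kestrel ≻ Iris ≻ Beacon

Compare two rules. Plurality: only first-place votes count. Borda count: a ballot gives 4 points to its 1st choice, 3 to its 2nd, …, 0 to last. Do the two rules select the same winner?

Yes

Plurality first-place counts: Apollo 1, Kestrel 2, Lumen 1, Beacon 0, Iris 1 → Kestrel.
Borda totals: Apollo 12, Kestrel 13, Lumen 9, Beacon 6, Iris 10 → Kestrel.
The two rules agree on Kestrel.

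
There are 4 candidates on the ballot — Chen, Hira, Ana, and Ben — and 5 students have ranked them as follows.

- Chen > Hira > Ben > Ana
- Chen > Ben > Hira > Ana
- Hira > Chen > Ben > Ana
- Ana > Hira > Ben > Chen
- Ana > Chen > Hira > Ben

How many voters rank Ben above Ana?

3

Ballots ranking Ben above Ana: 3.
Ballots ranking Ana above Ben: 2.
So 3 of 5 voters prefer Ben to Ana.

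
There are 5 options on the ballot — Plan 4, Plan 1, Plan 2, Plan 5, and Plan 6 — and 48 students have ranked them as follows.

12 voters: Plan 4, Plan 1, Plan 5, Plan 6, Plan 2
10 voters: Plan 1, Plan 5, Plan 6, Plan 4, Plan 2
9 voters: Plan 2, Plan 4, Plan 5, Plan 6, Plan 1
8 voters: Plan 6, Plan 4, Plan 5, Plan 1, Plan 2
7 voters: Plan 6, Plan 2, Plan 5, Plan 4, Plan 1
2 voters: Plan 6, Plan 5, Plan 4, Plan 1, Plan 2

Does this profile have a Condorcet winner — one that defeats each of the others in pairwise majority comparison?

No

Head-to-head results (48 voters total):
Plan 4 vs Plan 1: Plan 4 wins 38–10.
Plan 4 vs Plan 2: Plan 4 wins 32–16.
Plan 4 vs Plan 5: Plan 4 wins 29–19.
Plan 4 vs Plan 6: Plan 6 wins 27–21.
Plan 1 vs Plan 2: Plan 1 wins 32–16.
Plan 1 vs Plan 5: Plan 5 wins 26–22.
Plan 1 vs Plan 6: Plan 6 wins 26–22.
Plan 2 vs Plan 5: Plan 5 wins 32–16.
Plan 2 vs Plan 6: Plan 6 wins 39–9.
Plan 5 vs Plan 6: Plan 5 wins 31–17.
No candidate beats all others: Plan 4 beats Plan 5 beats Plan 6 beats Plan 4, a majority cycle.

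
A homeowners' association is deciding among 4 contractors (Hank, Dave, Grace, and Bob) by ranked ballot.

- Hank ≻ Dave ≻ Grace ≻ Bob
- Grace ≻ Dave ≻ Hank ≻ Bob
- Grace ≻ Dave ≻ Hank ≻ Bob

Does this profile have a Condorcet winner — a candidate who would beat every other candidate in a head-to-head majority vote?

Head-to-head results (3 voters total):
Hank vs Dave: Dave wins 2–1.
Hank vs Grace: Grace wins 2–1.
Hank vs Bob: Hank wins 3–0.
Dave vs Grace: Grace wins 2–1.
Dave vs Bob: Dave wins 3–0.
Grace vs Bob: Grace wins 3–0.
Grace beats each rival — Hank (2–1), Dave (2–1), Bob (3–0) — so Grace is the Condorcet winner.

Yes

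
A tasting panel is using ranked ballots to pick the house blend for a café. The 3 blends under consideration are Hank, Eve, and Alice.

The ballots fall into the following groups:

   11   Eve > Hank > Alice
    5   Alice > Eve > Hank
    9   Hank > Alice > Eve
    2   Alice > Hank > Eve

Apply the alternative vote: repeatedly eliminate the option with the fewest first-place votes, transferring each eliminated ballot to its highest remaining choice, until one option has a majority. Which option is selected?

Round 1: Eve 11, Hank 9, Alice 7. Alice has the fewest and is eliminated.
Round 2: Eve 16, Hank 11. Eve has a majority.

Eve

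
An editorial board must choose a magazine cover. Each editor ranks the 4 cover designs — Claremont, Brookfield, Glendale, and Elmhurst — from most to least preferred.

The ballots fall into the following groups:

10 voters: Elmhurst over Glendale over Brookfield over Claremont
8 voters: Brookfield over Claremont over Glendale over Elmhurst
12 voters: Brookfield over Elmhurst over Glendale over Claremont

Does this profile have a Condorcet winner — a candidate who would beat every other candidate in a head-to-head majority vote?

Yes

Head-to-head results (30 voters total):
Claremont vs Brookfield: Brookfield wins 30–0.
Claremont vs Glendale: Glendale wins 22–8.
Claremont vs Elmhurst: Elmhurst wins 22–8.
Brookfield vs Glendale: Brookfield wins 20–10.
Brookfield vs Elmhurst: Brookfield wins 20–10.
Glendale vs Elmhurst: Elmhurst wins 22–8.
Brookfield beats each rival — Claremont (30–0), Glendale (20–10), Elmhurst (20–10) — so Brookfield is the Condorcet winner.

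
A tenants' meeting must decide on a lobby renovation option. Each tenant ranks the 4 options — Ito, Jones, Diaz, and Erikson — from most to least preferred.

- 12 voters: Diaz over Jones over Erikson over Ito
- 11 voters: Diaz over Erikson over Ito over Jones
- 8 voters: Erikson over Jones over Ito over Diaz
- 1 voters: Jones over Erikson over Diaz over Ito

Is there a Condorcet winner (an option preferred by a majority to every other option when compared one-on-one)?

Head-to-head results (32 voters total):
Ito vs Jones: Jones wins 21–11.
Ito vs Diaz: Diaz wins 24–8.
Ito vs Erikson: Erikson wins 32–0.
Jones vs Diaz: Diaz wins 23–9.
Jones vs Erikson: Erikson wins 19–13.
Diaz vs Erikson: Diaz wins 23–9.
Diaz beats each rival — Ito (24–8), Jones (23–9), Erikson (23–9) — so Diaz is the Condorcet winner.

Yes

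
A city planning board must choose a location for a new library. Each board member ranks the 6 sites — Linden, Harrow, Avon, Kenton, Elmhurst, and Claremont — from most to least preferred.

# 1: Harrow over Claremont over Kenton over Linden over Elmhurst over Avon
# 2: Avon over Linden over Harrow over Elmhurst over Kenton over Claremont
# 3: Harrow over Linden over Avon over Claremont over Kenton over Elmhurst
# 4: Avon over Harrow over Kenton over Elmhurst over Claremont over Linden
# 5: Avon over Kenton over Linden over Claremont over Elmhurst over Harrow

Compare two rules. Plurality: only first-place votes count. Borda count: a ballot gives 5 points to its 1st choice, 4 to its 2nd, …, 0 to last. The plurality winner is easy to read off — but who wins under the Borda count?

Avon

Plurality first-place counts: Linden 0, Harrow 2, Avon 3, Kenton 0, Elmhurst 0, Claremont 0 → Avon.
Borda totals: Linden 13, Harrow 17, Avon 18, Kenton 12, Elmhurst 6, Claremont 9 → Avon.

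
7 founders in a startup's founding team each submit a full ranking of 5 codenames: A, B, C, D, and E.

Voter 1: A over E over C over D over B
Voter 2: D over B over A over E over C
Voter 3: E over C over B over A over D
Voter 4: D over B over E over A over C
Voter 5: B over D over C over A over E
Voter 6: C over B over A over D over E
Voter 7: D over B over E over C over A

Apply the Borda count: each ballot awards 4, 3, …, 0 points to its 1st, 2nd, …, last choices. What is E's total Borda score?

12

Borda scores:
  A: 4 + 2 + 1 + 1 + 1 + 2 + 0 = 11
  B: 0 + 3 + 2 + 3 + 4 + 3 + 3 = 18
  C: 2 + 0 + 3 + 0 + 2 + 4 + 1 = 12
  D: 1 + 4 + 0 + 4 + 3 + 1 + 4 = 17
  E: 3 + 1 + 4 + 2 + 0 + 0 + 2 = 12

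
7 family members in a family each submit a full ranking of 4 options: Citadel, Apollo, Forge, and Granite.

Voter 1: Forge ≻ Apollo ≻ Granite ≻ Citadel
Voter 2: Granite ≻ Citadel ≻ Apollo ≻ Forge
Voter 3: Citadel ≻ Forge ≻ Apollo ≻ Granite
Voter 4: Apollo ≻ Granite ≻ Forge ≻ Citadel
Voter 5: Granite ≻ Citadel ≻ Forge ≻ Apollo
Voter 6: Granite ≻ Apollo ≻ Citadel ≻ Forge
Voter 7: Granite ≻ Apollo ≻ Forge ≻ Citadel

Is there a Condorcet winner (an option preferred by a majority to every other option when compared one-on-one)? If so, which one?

Granite

Head-to-head results (7 voters total):
Citadel vs Apollo: Apollo wins 4–3.
Citadel vs Forge: Citadel wins 4–3.
Citadel vs Granite: Granite wins 6–1.
Apollo vs Forge: Apollo wins 4–3.
Apollo vs Granite: Granite wins 4–3.
Forge vs Granite: Granite wins 5–2.
Granite beats each rival — Citadel (6–1), Apollo (4–3), Forge (5–2) — so Granite is the Condorcet winner.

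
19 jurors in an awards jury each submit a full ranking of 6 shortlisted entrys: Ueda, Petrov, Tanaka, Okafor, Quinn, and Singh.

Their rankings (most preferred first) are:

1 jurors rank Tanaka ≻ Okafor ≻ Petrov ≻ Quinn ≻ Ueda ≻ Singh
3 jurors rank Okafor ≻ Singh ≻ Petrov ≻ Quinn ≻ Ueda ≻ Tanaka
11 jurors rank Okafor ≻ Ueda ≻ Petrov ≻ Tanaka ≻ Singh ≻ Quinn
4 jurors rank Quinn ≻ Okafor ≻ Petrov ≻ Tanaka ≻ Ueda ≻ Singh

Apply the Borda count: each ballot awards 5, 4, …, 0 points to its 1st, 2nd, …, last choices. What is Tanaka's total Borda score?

35

Borda scores:
  Ueda: 1 + 3·1 + 11·4 + 4·1 = 52
  Petrov: 3 + 3·3 + 11·3 + 4·3 = 57
  Tanaka: 5 + 3·0 + 11·2 + 4·2 = 35
  Okafor: 4 + 3·5 + 11·5 + 4·4 = 90
  Quinn: 2 + 3·2 + 11·0 + 4·5 = 28
  Singh: 0 + 3·4 + 11·1 + 4·0 = 23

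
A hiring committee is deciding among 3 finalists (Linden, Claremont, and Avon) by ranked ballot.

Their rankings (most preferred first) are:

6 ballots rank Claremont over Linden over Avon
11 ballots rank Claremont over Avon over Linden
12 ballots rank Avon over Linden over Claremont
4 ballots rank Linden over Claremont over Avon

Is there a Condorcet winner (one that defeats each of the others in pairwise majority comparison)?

Head-to-head results (33 voters total):
Linden vs Claremont: Claremont wins 17–16.
Linden vs Avon: Avon wins 23–10.
Claremont vs Avon: Claremont wins 21–12.
Claremont beats each rival — Linden (17–16), Avon (21–12) — so Claremont is the Condorcet winner.

Yes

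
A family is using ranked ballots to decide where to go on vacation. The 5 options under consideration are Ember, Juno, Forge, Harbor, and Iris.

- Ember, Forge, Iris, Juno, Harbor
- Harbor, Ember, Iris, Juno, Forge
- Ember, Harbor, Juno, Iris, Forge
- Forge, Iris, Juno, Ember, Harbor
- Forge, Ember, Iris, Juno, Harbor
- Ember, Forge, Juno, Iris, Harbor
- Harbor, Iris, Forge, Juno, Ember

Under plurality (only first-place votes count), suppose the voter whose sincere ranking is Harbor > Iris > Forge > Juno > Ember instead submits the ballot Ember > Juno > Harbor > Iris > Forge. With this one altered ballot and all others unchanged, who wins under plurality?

First-place totals with the altered ballot: Ember 4, Juno 0, Forge 2, Harbor 1, Iris 0.
The winner is unchanged: still Ember.

Ember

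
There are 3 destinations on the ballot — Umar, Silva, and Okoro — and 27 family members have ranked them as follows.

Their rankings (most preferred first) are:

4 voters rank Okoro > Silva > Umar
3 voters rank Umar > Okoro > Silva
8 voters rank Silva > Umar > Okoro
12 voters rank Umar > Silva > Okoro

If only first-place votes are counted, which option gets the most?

Umar

First-place vote totals:
  Umar: 15
  Silva: 8
  Okoro: 4
Umar has the most first-place votes.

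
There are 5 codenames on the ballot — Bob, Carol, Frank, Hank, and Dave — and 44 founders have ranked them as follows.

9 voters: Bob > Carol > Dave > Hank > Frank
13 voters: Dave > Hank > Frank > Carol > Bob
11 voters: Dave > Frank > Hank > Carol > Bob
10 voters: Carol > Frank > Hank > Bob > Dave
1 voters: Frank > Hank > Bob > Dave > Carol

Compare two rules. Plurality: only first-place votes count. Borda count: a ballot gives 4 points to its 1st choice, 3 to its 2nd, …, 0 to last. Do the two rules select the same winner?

Yes

Plurality first-place counts: Bob 9, Carol 10, Frank 1, Hank 0, Dave 24 → Dave.
Borda totals: Bob 48, Carol 91, Frank 93, Hank 93, Dave 115 → Dave.
The two rules agree on Dave.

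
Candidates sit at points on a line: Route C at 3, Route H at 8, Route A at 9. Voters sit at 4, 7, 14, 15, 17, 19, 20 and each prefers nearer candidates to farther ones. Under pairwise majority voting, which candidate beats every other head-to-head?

With single-peaked preferences on a line, the Condorcet winner is the candidate closest to the median voter.
The median voter (position 15) is closest to Route A at 9.
Check: Route A vs Route C — voters closer to Route A: 6 of 7.

Route A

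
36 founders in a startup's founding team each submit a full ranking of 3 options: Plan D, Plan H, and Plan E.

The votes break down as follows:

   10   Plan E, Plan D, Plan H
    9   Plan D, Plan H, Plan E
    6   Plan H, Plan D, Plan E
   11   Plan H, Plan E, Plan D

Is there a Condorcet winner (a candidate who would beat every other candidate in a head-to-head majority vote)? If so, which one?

Head-to-head results (36 voters total):
Plan D vs Plan H: Plan D wins 19–17.
Plan D vs Plan E: Plan E wins 21–15.
Plan H vs Plan E: Plan H wins 26–10.
No candidate beats all others: Plan D beats Plan H beats Plan E beats Plan D, a majority cycle.

There is no Condorcet winner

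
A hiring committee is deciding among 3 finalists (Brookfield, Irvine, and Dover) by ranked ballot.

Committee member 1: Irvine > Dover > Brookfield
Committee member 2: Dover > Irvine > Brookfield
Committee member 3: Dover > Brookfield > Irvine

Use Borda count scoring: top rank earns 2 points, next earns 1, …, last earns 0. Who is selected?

Dover

Borda scores:
  Brookfield: 0 + 0 + 1 = 1
  Irvine: 2 + 1 + 0 = 3
  Dover: 1 + 2 + 2 = 5
Dover has the highest total.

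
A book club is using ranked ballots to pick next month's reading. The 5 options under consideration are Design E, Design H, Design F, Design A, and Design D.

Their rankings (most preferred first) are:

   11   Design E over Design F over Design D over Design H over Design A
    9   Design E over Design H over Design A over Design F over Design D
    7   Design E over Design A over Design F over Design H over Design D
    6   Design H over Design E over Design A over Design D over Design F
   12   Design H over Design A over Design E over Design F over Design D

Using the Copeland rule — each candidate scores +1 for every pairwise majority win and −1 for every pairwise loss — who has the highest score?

Pairwise results:
  Design E vs Design H: Design E wins 27–18.
  Design E vs Design F: Design E wins 45–0.
  Design E vs Design A: Design E wins 33–12.
  Design E vs Design D: Design E wins 45–0.
  Design H vs Design F: Design H wins 27–18.
  Design H vs Design A: Design H wins 38–7.
  Design H vs Design D: Design H wins 34–11.
  Design F vs Design A: Design A wins 34–11.
  Design F vs Design D: Design F wins 39–6.
  Design A vs Design D: Design A wins 34–11.
Copeland scores (wins − losses):
  Design E: 4 − 0 = 4
  Design H: 3 − 1 = 2
  Design F: 1 − 3 = -2
  Design A: 2 − 2 = 0
  Design D: 0 − 4 = -4
Design E has the best Copeland score.

Design E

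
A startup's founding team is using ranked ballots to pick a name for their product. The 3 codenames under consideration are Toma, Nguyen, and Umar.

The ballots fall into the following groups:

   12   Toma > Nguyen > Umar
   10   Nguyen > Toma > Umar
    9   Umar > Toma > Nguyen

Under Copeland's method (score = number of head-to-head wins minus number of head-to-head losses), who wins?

Toma

Pairwise results:
  Toma vs Nguyen: Toma wins 21–10.
  Toma vs Umar: Toma wins 22–9.
  Nguyen vs Umar: Nguyen wins 22–9.
Copeland scores (wins − losses):
  Toma: 2 − 0 = 2
  Nguyen: 1 − 1 = 0
  Umar: 0 − 2 = -2
Toma has the best Copeland score.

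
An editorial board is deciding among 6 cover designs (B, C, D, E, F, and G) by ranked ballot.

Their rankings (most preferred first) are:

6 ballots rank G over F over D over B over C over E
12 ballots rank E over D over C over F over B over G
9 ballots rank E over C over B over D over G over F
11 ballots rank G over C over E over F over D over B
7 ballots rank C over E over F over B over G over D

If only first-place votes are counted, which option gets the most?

First-place vote totals:
  B: 0
  C: 7
  D: 0
  E: 21
  F: 0
  G: 17
E has the most first-place votes.

E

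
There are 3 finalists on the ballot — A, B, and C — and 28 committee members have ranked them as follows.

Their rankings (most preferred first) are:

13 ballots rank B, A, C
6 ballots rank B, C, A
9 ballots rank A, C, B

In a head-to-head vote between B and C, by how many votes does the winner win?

10

Ballots ranking B above C: 13+6 = 19.
Ballots ranking C above B: 9.
B wins 19–9, a margin of 10.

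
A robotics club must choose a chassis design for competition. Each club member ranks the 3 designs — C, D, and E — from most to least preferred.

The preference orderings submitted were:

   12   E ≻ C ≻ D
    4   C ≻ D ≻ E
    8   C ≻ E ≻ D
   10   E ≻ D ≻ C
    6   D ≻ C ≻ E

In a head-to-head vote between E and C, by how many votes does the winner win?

Ballots ranking E above C: 12+10 = 22.
Ballots ranking C above E: 4+8+6 = 18.
E wins 22–18, a margin of 4.

4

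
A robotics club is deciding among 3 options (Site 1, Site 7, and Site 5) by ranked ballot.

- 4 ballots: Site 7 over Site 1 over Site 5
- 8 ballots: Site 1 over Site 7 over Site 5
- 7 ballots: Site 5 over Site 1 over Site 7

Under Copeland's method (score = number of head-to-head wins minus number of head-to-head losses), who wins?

Site 1

Pairwise results:
  Site 1 vs Site 7: Site 1 wins 15–4.
  Site 1 vs Site 5: Site 1 wins 12–7.
  Site 7 vs Site 5: Site 7 wins 12–7.
Copeland scores (wins − losses):
  Site 1: 2 − 0 = 2
  Site 7: 1 − 1 = 0
  Site 5: 0 − 2 = -2
Site 1 has the best Copeland score.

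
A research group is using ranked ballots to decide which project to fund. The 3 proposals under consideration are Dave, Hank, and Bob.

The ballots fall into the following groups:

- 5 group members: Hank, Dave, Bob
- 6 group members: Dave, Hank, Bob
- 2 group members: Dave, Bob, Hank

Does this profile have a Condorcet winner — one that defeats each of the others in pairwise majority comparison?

Head-to-head results (13 voters total):
Dave vs Hank: Dave wins 8–5.
Dave vs Bob: Dave wins 13–0.
Hank vs Bob: Hank wins 11–2.
Dave beats each rival — Hank (8–5), Bob (13–0) — so Dave is the Condorcet winner.

Yes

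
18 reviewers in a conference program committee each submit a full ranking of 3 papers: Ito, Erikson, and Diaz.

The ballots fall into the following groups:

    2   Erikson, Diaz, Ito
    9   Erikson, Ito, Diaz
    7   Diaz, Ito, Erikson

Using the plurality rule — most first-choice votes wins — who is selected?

First-place vote totals:
  Ito: 0
  Erikson: 11
  Diaz: 7
Erikson has the most first-place votes.

Erikson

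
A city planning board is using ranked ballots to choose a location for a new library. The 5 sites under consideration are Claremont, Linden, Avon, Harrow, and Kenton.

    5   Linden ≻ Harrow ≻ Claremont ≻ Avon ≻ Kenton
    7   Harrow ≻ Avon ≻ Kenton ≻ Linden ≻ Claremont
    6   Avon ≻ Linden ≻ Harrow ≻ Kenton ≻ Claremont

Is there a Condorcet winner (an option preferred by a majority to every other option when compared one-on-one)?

Head-to-head results (18 voters total):
Claremont vs Linden: Linden wins 18–0.
Claremont vs Avon: Avon wins 13–5.
Claremont vs Harrow: Harrow wins 18–0.
Claremont vs Kenton: Kenton wins 13–5.
Linden vs Avon: Avon wins 13–5.
Linden vs Harrow: Linden wins 11–7.
Linden vs Kenton: Linden wins 11–7.
Avon vs Harrow: Harrow wins 12–6.
Avon vs Kenton: Avon wins 18–0.
Harrow vs Kenton: Harrow wins 18–0.
No candidate beats all others: Linden beats Harrow beats Avon beats Linden, a majority cycle.

No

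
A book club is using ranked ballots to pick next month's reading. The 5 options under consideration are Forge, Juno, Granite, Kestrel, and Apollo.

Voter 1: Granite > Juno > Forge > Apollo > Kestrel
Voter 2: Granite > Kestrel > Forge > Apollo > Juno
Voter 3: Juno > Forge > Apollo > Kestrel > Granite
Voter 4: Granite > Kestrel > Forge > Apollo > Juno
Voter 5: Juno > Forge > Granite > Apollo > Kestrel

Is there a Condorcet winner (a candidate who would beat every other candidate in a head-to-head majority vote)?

Yes

Head-to-head results (5 voters total):
Forge vs Juno: Juno wins 3–2.
Forge vs Granite: Granite wins 3–2.
Forge vs Kestrel: Forge wins 3–2.
Forge vs Apollo: Forge wins 5–0.
Juno vs Granite: Granite wins 3–2.
Juno vs Kestrel: Juno wins 3–2.
Juno vs Apollo: Juno wins 3–2.
Granite vs Kestrel: Granite wins 4–1.
Granite vs Apollo: Granite wins 4–1.
Kestrel vs Apollo: Apollo wins 3–2.
Granite beats each rival — Forge (3–2), Juno (3–2), Kestrel (4–1), Apollo (4–1) — so Granite is the Condorcet winner.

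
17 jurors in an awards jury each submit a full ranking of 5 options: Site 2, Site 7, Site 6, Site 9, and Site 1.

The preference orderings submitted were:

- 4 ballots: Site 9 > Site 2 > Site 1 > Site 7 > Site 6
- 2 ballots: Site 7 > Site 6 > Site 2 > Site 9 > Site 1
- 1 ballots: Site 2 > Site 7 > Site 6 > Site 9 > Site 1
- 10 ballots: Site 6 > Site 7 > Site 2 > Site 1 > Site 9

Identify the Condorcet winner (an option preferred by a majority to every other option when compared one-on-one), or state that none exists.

Site 6

Head-to-head results (17 voters total):
Site 2 vs Site 7: Site 7 wins 12–5.
Site 2 vs Site 6: Site 6 wins 12–5.
Site 2 vs Site 9: Site 2 wins 13–4.
Site 2 vs Site 1: Site 2 wins 17–0.
Site 7 vs Site 6: Site 6 wins 10–7.
Site 7 vs Site 9: Site 7 wins 13–4.
Site 7 vs Site 1: Site 7 wins 13–4.
Site 6 vs Site 9: Site 6 wins 13–4.
Site 6 vs Site 1: Site 6 wins 13–4.
Site 9 vs Site 1: Site 1 wins 10–7.
Site 6 beats each rival — Site 2 (12–5), Site 7 (10–7), Site 9 (13–4), Site 1 (13–4) — so Site 6 is the Condorcet winner.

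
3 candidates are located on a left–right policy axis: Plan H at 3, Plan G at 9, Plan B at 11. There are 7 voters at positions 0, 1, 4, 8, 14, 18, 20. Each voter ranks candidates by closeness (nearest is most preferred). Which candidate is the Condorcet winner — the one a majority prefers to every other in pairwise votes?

Plan G

With single-peaked preferences on a line, the Condorcet winner is the candidate closest to the median voter.
The median voter (position 8) is closest to Plan G at 9.
Check: Plan G vs Plan H — voters closer to Plan G: 4 of 7.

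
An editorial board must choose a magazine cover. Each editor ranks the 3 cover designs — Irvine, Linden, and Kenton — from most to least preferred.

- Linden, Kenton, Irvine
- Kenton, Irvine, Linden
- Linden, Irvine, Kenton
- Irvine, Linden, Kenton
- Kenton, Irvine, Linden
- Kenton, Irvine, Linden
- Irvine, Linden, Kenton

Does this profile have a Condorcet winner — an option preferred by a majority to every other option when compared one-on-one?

No

Head-to-head results (7 voters total):
Irvine vs Linden: Irvine wins 5–2.
Irvine vs Kenton: Kenton wins 4–3.
Linden vs Kenton: Linden wins 4–3.
No candidate beats all others: Irvine beats Linden beats Kenton beats Irvine, a majority cycle.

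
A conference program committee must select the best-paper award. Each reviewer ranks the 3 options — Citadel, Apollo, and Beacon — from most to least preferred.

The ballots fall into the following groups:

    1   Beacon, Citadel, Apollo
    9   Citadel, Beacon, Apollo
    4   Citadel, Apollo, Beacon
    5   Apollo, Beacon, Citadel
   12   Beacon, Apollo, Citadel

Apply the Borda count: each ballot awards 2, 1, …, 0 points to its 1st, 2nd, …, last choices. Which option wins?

Borda scores:
  Citadel: 1 + 9·2 + 4·2 + 5·0 + 12·0 = 27
  Apollo: 0 + 9·0 + 4·1 + 5·2 + 12·1 = 26
  Beacon: 2 + 9·1 + 4·0 + 5·1 + 12·2 = 40
Beacon has the highest total.

Beacon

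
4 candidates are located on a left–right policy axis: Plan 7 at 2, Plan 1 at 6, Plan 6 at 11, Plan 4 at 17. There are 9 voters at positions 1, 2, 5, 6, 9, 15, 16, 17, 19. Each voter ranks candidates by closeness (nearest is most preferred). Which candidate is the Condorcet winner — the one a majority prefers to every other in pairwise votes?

Plan 6

With single-peaked preferences on a line, the Condorcet winner is the candidate closest to the median voter.
The median voter (position 9) is closest to Plan 6 at 11.
Check: Plan 6 vs Plan 7 — voters closer to Plan 6: 5 of 9.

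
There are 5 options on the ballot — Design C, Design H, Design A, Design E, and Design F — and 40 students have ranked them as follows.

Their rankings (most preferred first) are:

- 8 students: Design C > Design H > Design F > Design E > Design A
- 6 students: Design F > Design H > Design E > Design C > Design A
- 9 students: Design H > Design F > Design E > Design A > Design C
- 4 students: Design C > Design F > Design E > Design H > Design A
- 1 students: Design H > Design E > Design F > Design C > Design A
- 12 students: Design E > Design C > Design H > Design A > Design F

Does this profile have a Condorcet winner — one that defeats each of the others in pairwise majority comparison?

Head-to-head results (40 voters total):
Design C vs Design H: Design C wins 24–16.
Design C vs Design A: Design C wins 31–9.
Design C vs Design E: Design E wins 28–12.
Design C vs Design F: Design C wins 24–16.
Design H vs Design A: Design H wins 40–0.
Design H vs Design E: Design H wins 24–16.
Design H vs Design F: Design H wins 30–10.
Design A vs Design E: Design E wins 40–0.
Design A vs Design F: Design F wins 28–12.
Design E vs Design F: Design F wins 27–13.
No candidate beats all others: Design C beats Design H beats Design E beats Design C, a majority cycle.

No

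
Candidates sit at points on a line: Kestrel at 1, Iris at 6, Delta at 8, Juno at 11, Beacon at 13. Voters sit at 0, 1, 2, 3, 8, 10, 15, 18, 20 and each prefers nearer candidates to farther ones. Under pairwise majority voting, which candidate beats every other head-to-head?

With single-peaked preferences on a line, the Condorcet winner is the candidate closest to the median voter.
The median voter (position 8) is closest to Delta at 8.
Check: Delta vs Juno — voters closer to Delta: 5 of 9.

Delta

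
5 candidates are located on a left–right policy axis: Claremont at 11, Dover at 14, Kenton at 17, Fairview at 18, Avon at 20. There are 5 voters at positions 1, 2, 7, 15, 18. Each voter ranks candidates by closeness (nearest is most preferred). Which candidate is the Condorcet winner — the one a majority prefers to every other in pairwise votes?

With single-peaked preferences on a line, the Condorcet winner is the candidate closest to the median voter.
The median voter (position 7) is closest to Claremont at 11.
Check: Claremont vs Kenton — voters closer to Claremont: 3 of 5.

Claremont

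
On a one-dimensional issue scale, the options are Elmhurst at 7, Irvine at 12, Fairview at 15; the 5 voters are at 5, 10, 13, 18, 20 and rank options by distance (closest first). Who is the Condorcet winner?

With single-peaked preferences on a line, the Condorcet winner is the candidate closest to the median voter.
The median voter (position 13) is closest to Irvine at 12.
Check: Irvine vs Fairview — voters closer to Irvine: 3 of 5.

Irvine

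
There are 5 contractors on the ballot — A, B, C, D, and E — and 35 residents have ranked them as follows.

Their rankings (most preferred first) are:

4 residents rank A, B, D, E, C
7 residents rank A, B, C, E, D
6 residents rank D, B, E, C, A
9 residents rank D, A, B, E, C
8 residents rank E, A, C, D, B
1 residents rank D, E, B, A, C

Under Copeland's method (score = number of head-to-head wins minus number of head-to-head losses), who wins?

A

Pairwise results:
  A vs B: A wins 28–7.
  A vs C: A wins 29–6.
  A vs D: A wins 19–16.
  A vs E: A wins 20–15.
  B vs C: B wins 27–8.
  B vs D: D wins 24–11.
  B vs E: B wins 26–9.
  C vs D: D wins 20–15.
  C vs E: E wins 28–7.
  D vs E: D wins 20–15.
Copeland scores (wins − losses):
  A: 4 − 0 = 4
  B: 2 − 2 = 0
  C: 0 − 4 = -4
  D: 3 − 1 = 2
  E: 1 − 3 = -2
A has the best Copeland score.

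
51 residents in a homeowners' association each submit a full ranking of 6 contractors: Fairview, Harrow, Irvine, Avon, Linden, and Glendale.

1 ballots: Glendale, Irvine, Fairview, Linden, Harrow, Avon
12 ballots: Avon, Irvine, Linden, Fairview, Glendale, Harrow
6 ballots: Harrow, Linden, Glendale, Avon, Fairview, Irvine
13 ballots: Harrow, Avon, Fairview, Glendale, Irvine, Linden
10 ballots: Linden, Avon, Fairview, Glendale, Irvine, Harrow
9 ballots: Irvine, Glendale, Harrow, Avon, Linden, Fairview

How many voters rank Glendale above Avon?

Ballots ranking Glendale above Avon: 1+6+9 = 16.
Ballots ranking Avon above Glendale: 12+13+10 = 35.
So 16 of 51 voters prefer Glendale to Avon.

16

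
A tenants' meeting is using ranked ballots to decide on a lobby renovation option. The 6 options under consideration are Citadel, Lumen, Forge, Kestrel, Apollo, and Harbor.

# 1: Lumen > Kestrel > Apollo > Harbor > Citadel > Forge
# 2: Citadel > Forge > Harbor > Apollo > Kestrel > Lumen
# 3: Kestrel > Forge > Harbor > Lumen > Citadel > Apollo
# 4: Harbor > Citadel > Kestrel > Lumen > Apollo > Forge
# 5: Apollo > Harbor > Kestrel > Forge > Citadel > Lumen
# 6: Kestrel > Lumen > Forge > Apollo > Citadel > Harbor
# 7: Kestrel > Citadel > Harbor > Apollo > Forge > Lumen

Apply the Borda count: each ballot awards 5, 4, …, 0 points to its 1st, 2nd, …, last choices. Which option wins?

Kestrel

Borda scores:
  Citadel: 1 + 5 + 1 + 4 + 1 + 1 + 4 = 17
  Lumen: 5 + 0 + 2 + 2 + 0 + 4 + 0 = 13
  Forge: 0 + 4 + 4 + 0 + 2 + 3 + 1 = 14
  Kestrel: 4 + 1 + 5 + 3 + 3 + 5 + 5 = 26
  Apollo: 3 + 2 + 0 + 1 + 5 + 2 + 2 = 15
  Harbor: 2 + 3 + 3 + 5 + 4 + 0 + 3 = 20
Kestrel has the highest total.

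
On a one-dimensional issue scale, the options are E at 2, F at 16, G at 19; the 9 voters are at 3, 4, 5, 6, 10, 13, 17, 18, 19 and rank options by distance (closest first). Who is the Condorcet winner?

F

With single-peaked preferences on a line, the Condorcet winner is the candidate closest to the median voter.
The median voter (position 10) is closest to F at 16.
Check: F vs G — voters closer to F: 7 of 9.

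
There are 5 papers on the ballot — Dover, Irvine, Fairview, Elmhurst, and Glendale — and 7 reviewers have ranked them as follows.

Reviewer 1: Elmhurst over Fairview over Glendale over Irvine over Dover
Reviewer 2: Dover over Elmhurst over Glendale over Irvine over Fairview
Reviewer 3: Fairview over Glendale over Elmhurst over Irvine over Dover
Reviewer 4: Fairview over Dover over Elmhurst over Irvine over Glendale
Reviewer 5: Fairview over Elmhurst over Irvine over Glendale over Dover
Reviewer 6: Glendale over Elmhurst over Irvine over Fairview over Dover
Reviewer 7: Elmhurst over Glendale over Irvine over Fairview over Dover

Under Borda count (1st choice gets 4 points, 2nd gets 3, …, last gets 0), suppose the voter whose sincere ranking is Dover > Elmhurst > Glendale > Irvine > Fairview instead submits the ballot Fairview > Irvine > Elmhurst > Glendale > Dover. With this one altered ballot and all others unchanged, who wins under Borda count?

Fairview

Borda totals with the altered ballot: Dover 3, Irvine 12, Fairview 21, Elmhurst 20, Glendale 14.
The switch changes the winner from Elmhurst to Fairview.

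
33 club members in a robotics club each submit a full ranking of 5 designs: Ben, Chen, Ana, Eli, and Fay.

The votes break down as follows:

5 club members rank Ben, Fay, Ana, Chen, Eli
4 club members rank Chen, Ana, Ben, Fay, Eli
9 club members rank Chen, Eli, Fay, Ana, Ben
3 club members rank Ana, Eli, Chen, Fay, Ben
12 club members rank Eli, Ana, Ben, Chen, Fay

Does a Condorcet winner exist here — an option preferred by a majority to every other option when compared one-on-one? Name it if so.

Head-to-head results (33 voters total):
Ben vs Chen: Ben wins 17–16.
Ben vs Ana: Ana wins 28–5.
Ben vs Eli: Eli wins 24–9.
Ben vs Fay: Ben wins 21–12.
Chen vs Ana: Ana wins 20–13.
Chen vs Eli: Chen wins 18–15.
Chen vs Fay: Chen wins 28–5.
Ana vs Eli: Eli wins 21–12.
Ana vs Fay: Ana wins 19–14.
Eli vs Fay: Eli wins 24–9.
No candidate beats all others: Ben beats Chen beats Eli beats Ben, a majority cycle.

No Condorcet winner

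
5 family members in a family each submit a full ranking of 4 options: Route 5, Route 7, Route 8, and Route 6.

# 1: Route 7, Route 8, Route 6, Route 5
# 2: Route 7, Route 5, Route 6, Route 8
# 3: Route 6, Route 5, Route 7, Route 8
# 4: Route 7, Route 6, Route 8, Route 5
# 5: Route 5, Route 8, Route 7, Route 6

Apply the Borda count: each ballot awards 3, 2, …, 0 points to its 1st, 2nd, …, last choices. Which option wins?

Route 7

Borda scores:
  Route 5: 0 + 2 + 2 + 0 + 3 = 7
  Route 7: 3 + 3 + 1 + 3 + 1 = 11
  Route 8: 2 + 0 + 0 + 1 + 2 = 5
  Route 6: 1 + 1 + 3 + 2 + 0 = 7
Route 7 has the highest total.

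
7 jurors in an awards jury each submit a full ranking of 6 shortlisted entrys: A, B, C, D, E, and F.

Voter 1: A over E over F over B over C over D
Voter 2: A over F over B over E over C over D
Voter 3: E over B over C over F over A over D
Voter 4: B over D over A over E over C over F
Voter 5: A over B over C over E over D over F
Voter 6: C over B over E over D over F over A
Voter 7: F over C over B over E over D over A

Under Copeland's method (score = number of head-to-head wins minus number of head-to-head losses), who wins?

Pairwise results:
  A vs B: B wins 4–3.
  A vs C: A wins 4–3.
  A vs D: A wins 4–3.
  A vs E: A wins 4–3.
  A vs F: A wins 4–3.
  B vs C: B wins 5–2.
  B vs D: B wins 7–0.
  B vs E: B wins 5–2.
  B vs F: B wins 4–3.
  C vs D: C wins 6–1.
  C vs E: E wins 4–3.
  C vs F: C wins 4–3.
  D vs E: E wins 6–1.
  D vs F: F wins 4–3.
  E vs F: E wins 5–2.
Copeland scores (wins − losses):
  A: 4 − 1 = 3
  B: 5 − 0 = 5
  C: 2 − 3 = -1
  D: 0 − 5 = -5
  E: 3 − 2 = 1
  F: 1 − 4 = -3
B has the best Copeland score.

B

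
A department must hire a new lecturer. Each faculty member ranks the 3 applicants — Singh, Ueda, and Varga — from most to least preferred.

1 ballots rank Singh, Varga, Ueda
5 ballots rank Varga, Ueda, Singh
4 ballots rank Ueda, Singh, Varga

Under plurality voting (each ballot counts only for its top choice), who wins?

Varga

First-place vote totals:
  Singh: 1
  Ueda: 4
  Varga: 5
Varga has the most first-place votes.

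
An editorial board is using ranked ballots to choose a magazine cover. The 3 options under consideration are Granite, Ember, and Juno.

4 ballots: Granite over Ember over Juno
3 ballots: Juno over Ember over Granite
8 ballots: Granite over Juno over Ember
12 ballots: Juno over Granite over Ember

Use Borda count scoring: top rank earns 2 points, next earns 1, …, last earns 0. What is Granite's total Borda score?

36

Borda scores:
  Granite: 4·2 + 3·0 + 8·2 + 12·1 = 36
  Ember: 4·1 + 3·1 + 8·0 + 12·0 = 7
  Juno: 4·0 + 3·2 + 8·1 + 12·2 = 38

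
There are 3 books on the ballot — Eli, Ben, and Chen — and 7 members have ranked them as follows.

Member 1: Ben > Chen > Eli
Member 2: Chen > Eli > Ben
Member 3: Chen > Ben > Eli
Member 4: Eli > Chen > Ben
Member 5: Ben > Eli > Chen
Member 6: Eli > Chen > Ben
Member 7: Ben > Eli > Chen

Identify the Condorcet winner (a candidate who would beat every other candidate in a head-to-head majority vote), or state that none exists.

Head-to-head results (7 voters total):
Eli vs Ben: Ben wins 4–3.
Eli vs Chen: Eli wins 4–3.
Ben vs Chen: Chen wins 4–3.
No candidate beats all others: Eli beats Chen beats Ben beats Eli, a majority cycle.

None — there is no Condorcet winner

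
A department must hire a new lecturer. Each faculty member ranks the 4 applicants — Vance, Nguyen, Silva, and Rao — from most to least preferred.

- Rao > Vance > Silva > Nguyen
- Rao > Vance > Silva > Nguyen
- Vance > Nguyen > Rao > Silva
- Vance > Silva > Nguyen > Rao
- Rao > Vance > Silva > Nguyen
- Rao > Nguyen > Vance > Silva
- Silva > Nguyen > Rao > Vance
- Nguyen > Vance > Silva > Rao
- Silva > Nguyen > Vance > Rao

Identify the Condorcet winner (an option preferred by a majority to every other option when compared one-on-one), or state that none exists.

There is no Condorcet winner

Head-to-head results (9 voters total):
Vance vs Nguyen: Vance wins 5–4.
Vance vs Silva: Vance wins 7–2.
Vance vs Rao: Rao wins 5–4.
Nguyen vs Silva: Silva wins 6–3.
Nguyen vs Rao: Nguyen wins 5–4.
Silva vs Rao: Rao wins 5–4.
No candidate beats all others: Vance beats Nguyen beats Rao beats Vance, a majority cycle.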